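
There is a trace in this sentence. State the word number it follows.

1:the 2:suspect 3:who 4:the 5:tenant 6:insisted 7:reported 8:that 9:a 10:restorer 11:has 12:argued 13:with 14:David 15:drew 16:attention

The displaced element is "the suspect" (word 2).
It is linked across 1 clause boundary (Ø).
It functions as the subject of "reported", so the gap sits immediately after word 6 ("insisted").
Base order: The tenant insisted that the suspect reported that a restorer has argued with David.

6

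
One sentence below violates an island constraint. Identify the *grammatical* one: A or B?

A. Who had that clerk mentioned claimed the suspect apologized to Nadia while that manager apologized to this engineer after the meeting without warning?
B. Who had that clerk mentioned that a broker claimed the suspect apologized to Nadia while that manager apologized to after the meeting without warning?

A

In B, the wh-phrase is extracted from inside an adjunct island (introduced by "while"), which blocks movement.
In A, the extraction path crosses only that-complement boundaries, which are transparent.
So A is grammatical.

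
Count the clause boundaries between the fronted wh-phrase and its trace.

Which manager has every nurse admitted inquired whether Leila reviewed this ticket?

1

"which manager" is extracted from the subject of "inquired".
Boundaries crossed, outermost first: [Ø] — 1 in total.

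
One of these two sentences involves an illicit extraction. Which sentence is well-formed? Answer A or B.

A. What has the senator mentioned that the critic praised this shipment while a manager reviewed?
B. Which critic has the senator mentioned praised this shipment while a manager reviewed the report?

In A, the wh-phrase is extracted from inside an adjunct island (introduced by "while"), which blocks movement.
In B, the extraction path crosses only that-complement boundaries, which are transparent.
So B is grammatical.

B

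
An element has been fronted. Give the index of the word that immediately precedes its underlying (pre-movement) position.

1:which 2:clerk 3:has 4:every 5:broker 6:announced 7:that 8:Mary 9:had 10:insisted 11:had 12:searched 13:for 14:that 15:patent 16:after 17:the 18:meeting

10

The displaced element is "which clerk" (word 2).
It is linked across 2 clause boundaries (that → Ø).
It functions as the subject of "searched", so the gap sits immediately after word 10 ("insisted").
Base order: Every broker has announced that Mary had insisted that which clerk had searched for that patent after the meeting.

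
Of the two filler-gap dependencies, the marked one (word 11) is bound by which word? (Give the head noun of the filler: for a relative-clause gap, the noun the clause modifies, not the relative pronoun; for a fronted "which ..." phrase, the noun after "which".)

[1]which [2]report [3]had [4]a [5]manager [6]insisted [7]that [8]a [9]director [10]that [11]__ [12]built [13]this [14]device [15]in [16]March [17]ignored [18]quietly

9

The marked gap is inside the relative clause, the subject of "built".
Its filler is the head noun "director" (via "that"), at word 9.
(The other dependency links word 2 to a gap after word 17.)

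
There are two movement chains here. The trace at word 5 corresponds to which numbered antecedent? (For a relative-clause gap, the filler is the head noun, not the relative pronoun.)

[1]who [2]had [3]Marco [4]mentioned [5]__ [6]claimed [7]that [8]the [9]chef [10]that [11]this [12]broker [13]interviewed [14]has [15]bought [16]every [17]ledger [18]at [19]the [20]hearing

1

The marked gap is the subject of "claimed".
Its filler is the fronted wh-phrase "who", at word 1.
(The other dependency links word 9 to a gap after word 13.)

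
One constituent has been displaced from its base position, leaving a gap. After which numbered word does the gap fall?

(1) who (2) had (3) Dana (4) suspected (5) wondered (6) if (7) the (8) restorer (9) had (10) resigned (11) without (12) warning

4

The displaced element is "who" (word 1).
It is linked across 1 clause boundary (Ø).
It functions as the subject of "wondered", so the gap sits immediately after word 4 ("suspected").
Base order: Dana had suspected who wondered if the restorer had resigned without warning.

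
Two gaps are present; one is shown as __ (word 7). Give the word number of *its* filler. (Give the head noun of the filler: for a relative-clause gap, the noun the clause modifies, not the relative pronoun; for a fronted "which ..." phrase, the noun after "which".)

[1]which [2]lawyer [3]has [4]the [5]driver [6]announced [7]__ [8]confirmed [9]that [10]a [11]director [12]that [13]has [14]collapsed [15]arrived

2

The marked gap is the subject of "confirmed".
Its filler is the fronted wh-phrase "which lawyer", at word 2.
(The other dependency links word 11 to a gap after word 12.)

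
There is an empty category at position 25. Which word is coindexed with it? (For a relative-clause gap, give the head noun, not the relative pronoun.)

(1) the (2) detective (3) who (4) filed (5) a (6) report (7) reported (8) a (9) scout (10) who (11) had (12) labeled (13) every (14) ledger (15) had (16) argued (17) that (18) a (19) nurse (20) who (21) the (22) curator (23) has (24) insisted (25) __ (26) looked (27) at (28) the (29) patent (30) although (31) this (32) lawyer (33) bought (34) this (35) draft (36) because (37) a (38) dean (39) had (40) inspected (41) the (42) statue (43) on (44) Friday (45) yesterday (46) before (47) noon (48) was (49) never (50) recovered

The gap at 25 is the subject of "looked", inside a relative clause.
The relative pronoun is "who" (word 20); it is bound by the head noun immediately before it.
Its filler is the head noun "nurse", at word 19.

19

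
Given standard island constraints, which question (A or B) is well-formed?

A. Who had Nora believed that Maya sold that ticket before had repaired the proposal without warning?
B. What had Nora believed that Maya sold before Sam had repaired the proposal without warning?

In A, the wh-phrase is extracted from inside an adjunct island (introduced by "before"), which blocks movement.
In B, the extraction path crosses only that-complement boundaries, which are transparent.
So B is grammatical.

B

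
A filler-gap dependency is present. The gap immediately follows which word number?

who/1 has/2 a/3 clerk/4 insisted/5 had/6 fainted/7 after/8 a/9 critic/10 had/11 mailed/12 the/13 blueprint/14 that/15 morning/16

5

The displaced element is "who" (word 1).
It is linked across 1 clause boundary (Ø).
It functions as the subject of "fainted", so the gap sits immediately after word 5 ("insisted").
Base order: A clerk has insisted that who had fainted after a critic had mailed the blueprint that morning.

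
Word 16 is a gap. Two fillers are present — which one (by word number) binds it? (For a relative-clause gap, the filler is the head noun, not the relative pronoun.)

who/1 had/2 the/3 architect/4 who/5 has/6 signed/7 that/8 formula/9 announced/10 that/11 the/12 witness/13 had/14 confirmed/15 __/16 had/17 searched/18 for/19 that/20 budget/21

The marked gap is the subject of "searched".
Its filler is the fronted wh-phrase "who", at word 1.
(The other dependency links word 4 to a gap after word 5.)

1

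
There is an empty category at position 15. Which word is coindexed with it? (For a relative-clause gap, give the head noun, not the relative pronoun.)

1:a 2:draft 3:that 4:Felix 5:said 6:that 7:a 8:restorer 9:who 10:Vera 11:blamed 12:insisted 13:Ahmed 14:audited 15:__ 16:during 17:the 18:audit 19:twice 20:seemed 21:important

The gap at 15 is the object of "audited", inside a relative clause.
The relative pronoun is "that" (word 3); it is bound by the head noun immediately before it.
Its filler is the head noun "draft", at word 2.

2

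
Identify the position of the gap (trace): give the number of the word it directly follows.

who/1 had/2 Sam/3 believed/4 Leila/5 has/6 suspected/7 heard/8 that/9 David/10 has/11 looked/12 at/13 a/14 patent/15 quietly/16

7

The displaced element is "who" (word 1).
It is linked across 2 clause boundaries (Ø → Ø).
It functions as the subject of "heard", so the gap sits immediately after word 7 ("suspected").
Base order: Sam had believed Leila has suspected that who heard that David has looked at a patent quietly.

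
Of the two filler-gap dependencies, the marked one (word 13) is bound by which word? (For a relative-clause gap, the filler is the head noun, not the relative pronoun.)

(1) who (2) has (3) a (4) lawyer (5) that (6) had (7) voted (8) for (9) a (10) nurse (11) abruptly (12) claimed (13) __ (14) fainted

1

The marked gap is the subject of "fainted".
Its filler is the fronted wh-phrase "who", at word 1.
(The other dependency links word 4 to a gap after word 5.)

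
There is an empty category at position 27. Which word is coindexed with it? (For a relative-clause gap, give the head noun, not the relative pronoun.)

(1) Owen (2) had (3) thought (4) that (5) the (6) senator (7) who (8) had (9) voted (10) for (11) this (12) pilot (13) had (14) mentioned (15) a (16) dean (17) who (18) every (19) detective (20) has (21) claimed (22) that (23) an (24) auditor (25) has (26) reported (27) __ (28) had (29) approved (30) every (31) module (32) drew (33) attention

The gap at 27 is the subject of "approved", inside a relative clause.
The relative pronoun is "who" (word 17); it is bound by the head noun immediately before it.
Its filler is the head noun "dean", at word 16.

16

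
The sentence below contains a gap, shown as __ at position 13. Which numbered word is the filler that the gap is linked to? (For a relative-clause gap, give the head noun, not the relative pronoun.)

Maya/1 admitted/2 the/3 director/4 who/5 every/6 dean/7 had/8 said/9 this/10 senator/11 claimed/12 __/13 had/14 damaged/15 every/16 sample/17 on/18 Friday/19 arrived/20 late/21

The gap at 13 is the subject of "damaged", inside a relative clause.
The relative pronoun is "who" (word 5); it is bound by the head noun immediately before it.
Its filler is the head noun "director", at word 4.

4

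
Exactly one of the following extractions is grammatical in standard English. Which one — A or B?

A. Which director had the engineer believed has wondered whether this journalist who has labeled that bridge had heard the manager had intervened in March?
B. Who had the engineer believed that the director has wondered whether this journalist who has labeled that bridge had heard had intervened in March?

In B, the wh-phrase is extracted from inside a wh-island (introduced by "whether"), which blocks movement.
In A, the extraction path crosses only that-complement boundaries, which are transparent.
So A is grammatical.

A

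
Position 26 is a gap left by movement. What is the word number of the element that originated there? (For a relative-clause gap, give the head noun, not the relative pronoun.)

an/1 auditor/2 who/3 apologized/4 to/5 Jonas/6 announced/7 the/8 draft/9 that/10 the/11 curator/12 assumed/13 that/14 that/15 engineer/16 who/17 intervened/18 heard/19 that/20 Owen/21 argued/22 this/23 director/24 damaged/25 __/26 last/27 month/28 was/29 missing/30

The gap at 26 is the object of "damaged", inside a relative clause.
The relative pronoun is "that" (word 10); it is bound by the head noun immediately before it.
Its filler is the head noun "draft", at word 9.

9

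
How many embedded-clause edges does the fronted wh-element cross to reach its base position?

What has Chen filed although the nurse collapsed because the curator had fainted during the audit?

0

"what" originates inside the matrix clause — no clause boundary is crossed.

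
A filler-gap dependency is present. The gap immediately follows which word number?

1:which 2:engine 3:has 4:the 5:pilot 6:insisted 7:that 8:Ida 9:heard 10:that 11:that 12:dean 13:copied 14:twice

13

The displaced element is "which engine" (word 2).
It is linked across 2 clause boundaries (that → that).
It functions as the direct object of "copied", so the gap sits immediately after word 13 ("copied").
Base order: The pilot has insisted that Ida heard that that dean copied which engine twice.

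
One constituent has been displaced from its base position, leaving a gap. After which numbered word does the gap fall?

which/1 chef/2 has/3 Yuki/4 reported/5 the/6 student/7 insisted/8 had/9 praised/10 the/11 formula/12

The displaced element is "which chef" (word 2).
It is linked across 2 clause boundaries (Ø → Ø).
It functions as the subject of "praised", so the gap sits immediately after word 8 ("insisted").
Base order: Yuki has reported the student insisted that which chef had praised the formula.

8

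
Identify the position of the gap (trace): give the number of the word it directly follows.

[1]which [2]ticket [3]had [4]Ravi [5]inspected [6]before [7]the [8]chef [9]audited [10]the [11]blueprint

The displaced element is "which ticket" (word 2).
It functions as the direct object of "inspected", so the gap sits immediately after word 5 ("inspected").
Base order: Ravi had inspected which ticket before the chef audited the blueprint.

5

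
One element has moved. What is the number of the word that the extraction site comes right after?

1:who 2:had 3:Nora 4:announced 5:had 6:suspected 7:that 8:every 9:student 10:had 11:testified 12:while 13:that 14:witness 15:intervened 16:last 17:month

4

The displaced element is "who" (word 1).
It is linked across 1 clause boundary (Ø).
It functions as the subject of "suspected", so the gap sits immediately after word 4 ("announced").
Base order: Nora had announced who had suspected that every student had testified while that witness intervened last month.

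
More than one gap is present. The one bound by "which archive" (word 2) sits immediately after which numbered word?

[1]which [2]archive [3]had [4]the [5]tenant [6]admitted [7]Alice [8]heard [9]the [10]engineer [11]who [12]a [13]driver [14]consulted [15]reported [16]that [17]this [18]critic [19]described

The displaced element is "which archive" (word 2).
It is linked across 3 clause boundaries (Ø → Ø → that).
It functions as the direct object of "described", so the gap sits immediately after word 19 ("described").
Base order: The tenant had admitted Alice heard the engineer who a driver consulted reported that this critic described which archive.

19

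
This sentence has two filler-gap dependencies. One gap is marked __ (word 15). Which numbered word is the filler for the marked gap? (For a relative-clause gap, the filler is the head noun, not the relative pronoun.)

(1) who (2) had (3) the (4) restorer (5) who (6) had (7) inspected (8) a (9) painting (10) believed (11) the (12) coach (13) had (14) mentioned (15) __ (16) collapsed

The marked gap is the subject of "collapsed".
Its filler is the fronted wh-phrase "who", at word 1.
(The other dependency links word 4 to a gap after word 5.)

1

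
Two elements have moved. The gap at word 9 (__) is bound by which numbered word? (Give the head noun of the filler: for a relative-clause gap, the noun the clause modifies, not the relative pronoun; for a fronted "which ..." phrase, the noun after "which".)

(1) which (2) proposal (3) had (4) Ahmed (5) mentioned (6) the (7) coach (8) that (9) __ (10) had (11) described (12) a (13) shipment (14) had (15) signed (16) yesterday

The marked gap is inside the relative clause, the subject of "described".
Its filler is the head noun "coach" (via "that"), at word 7.
(The other dependency links word 2 to a gap after word 15.)

7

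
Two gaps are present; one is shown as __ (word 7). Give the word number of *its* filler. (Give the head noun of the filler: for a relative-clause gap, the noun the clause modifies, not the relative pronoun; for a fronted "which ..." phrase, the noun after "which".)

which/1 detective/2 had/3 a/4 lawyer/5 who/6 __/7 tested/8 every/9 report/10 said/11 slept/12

The marked gap is inside the relative clause, the subject of "tested".
Its filler is the head noun "lawyer" (via "who"), at word 5.
(The other dependency links word 2 to a gap after word 11.)

5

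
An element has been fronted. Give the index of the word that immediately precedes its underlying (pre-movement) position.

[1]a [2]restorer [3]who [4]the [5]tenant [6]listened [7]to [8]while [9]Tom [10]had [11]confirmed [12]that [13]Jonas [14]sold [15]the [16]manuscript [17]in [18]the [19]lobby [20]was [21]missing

7

The displaced element is "a restorer" (word 2).
It functions as the object of the preposition "to" of "listened", so the gap sits immediately after word 7 ("to").
Base order: The tenant listened to a restorer while Tom had confirmed that Jonas sold the manuscript in the lobby.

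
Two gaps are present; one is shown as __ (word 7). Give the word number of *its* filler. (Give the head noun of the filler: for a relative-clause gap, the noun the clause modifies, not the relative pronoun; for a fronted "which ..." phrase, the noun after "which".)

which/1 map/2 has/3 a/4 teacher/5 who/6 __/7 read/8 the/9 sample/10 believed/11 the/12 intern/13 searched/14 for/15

5

The marked gap is inside the relative clause, the subject of "read".
Its filler is the head noun "teacher" (via "who"), at word 5.
(The other dependency links word 2 to a gap after word 15.)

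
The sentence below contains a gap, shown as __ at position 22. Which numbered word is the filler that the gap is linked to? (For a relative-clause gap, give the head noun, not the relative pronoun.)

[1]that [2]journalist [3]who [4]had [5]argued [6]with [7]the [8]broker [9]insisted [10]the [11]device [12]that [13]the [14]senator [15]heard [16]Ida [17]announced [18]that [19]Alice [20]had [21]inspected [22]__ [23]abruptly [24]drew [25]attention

11

The gap at 22 is the object of "inspected", inside a relative clause.
The relative pronoun is "that" (word 12); it is bound by the head noun immediately before it.
Its filler is the head noun "device", at word 11.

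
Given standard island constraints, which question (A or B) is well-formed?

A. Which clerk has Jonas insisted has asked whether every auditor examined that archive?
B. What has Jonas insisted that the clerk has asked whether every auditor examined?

In B, the wh-phrase is extracted from inside a wh-island (introduced by "whether"), which blocks movement.
In A, the extraction path crosses only that-complement boundaries, which are transparent.
So A is grammatical.

A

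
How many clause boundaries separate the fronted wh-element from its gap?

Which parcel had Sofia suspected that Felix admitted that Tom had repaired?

"which parcel" is extracted from the object of "repaired".
Boundaries crossed, outermost first: [that], [that] — 2 in total.

2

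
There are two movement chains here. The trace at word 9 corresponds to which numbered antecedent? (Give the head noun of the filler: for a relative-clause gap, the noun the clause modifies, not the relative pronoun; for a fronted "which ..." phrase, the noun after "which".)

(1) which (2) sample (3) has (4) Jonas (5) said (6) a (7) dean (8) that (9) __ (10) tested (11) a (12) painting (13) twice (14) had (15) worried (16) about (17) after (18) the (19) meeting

The marked gap is inside the relative clause, the subject of "tested".
Its filler is the head noun "dean" (via "that"), at word 7.
(The other dependency links word 2 to a gap after word 16.)

7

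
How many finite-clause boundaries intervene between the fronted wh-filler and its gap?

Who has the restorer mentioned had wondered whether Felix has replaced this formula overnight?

1

"who" is extracted from the subject of "wondered".
Boundaries crossed, outermost first: [Ø] — 1 in total.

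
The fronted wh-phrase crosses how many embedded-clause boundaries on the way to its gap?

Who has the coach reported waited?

1

"who" is extracted from the subject of "waited".
Boundaries crossed, outermost first: [Ø] — 1 in total.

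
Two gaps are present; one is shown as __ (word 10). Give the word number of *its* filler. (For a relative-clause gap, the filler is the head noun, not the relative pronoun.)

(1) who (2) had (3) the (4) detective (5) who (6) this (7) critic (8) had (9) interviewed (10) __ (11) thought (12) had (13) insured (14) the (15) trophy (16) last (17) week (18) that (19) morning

4

The marked gap is inside the relative clause, the direct object of "interviewed".
Its filler is the head noun "detective" (via "who"), at word 4.
(The other dependency links word 1 to a gap after word 11.)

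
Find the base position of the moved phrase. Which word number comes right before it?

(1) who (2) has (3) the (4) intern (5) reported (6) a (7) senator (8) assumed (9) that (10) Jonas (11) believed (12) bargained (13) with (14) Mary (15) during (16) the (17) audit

11

The displaced element is "who" (word 1).
It is linked across 3 clause boundaries (Ø → that → Ø).
It functions as the subject of "bargained", so the gap sits immediately after word 11 ("believed").
Base order: The intern has reported a senator assumed that Jonas believed that who bargained with Mary during the audit.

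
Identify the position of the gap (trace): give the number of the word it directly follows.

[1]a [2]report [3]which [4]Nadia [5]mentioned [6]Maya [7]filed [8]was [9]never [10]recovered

7

The displaced element is "a report" (word 2).
It is linked across 1 clause boundary (Ø).
It functions as the direct object of "filed", so the gap sits immediately after word 7 ("filed").
Base order: Nadia mentioned Maya filed a report.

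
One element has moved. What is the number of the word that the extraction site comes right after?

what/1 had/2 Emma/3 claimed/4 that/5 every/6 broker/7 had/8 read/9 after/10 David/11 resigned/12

The displaced element is "what" (word 1).
It is linked across 1 clause boundary (that).
It functions as the direct object of "read", so the gap sits immediately after word 9 ("read").
Base order: Emma had claimed that every broker had read what after David resigned.

9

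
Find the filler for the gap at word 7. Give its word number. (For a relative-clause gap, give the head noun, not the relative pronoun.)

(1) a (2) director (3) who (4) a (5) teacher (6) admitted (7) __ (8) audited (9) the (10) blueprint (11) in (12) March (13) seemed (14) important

The gap at 7 is the subject of "audited", inside a relative clause.
The relative pronoun is "who" (word 3); it is bound by the head noun immediately before it.
Its filler is the head noun "director", at word 2.

2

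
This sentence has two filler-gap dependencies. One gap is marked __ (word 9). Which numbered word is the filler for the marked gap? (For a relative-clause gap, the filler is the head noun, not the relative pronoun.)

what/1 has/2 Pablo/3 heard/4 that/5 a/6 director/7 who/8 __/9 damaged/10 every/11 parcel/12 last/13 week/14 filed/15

The marked gap is inside the relative clause, the subject of "damaged".
Its filler is the head noun "director" (via "who"), at word 7.
(The other dependency links word 1 to a gap after word 15.)

7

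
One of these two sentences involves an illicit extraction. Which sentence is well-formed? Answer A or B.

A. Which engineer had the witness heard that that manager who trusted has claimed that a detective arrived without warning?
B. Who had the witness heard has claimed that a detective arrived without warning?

In A, the wh-phrase is extracted from inside a complex-NP island (relative clause) (introduced by "who"), which blocks movement.
In B, the extraction path crosses only that-complement boundaries, which are transparent.
So B is grammatical.

B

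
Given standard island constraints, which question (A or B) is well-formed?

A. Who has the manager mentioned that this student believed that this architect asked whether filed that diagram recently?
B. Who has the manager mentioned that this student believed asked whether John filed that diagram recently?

B

In A, the wh-phrase is extracted from inside a wh-island (introduced by "whether"), which blocks movement.
In B, the extraction path crosses only that-complement boundaries, which are transparent.
So B is grammatical.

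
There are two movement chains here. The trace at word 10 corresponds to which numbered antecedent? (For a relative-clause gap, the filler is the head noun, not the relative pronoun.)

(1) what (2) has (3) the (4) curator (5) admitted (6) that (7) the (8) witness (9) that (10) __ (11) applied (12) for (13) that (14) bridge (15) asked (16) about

The marked gap is inside the relative clause, the subject of "applied".
Its filler is the head noun "witness" (via "that"), at word 8.
(The other dependency links word 1 to a gap after word 16.)

8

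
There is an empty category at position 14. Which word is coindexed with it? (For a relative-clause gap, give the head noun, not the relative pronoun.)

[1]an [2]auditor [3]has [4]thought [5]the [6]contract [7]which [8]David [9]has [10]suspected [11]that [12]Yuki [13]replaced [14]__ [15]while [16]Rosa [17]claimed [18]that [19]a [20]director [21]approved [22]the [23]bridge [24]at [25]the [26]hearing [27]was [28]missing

The gap at 14 is the object of "replaced", inside a relative clause.
The relative pronoun is "which" (word 7); it is bound by the head noun immediately before it.
Its filler is the head noun "contract", at word 6.

6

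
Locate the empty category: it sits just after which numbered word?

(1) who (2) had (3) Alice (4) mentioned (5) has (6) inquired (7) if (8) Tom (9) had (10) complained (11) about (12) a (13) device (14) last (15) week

The displaced element is "who" (word 1).
It is linked across 1 clause boundary (Ø).
It functions as the subject of "inquired", so the gap sits immediately after word 4 ("mentioned").
Base order: Alice had mentioned that who has inquired if Tom had complained about a device last week.

4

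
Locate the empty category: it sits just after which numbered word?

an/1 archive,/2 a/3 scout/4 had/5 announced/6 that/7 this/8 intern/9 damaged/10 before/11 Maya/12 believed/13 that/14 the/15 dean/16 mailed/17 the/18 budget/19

The displaced element is "an archive" (word 2).
It is linked across 1 clause boundary (that).
It functions as the direct object of "damaged", so the gap sits immediately after word 10 ("damaged").
Base order: A scout had announced that this intern damaged an archive before Maya believed that the dean mailed the budget.

10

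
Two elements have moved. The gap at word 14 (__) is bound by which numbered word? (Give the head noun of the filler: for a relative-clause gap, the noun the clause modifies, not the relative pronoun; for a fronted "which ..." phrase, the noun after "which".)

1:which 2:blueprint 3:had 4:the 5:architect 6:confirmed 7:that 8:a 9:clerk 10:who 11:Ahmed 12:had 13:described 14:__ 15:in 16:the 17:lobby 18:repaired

9

The marked gap is inside the relative clause, the direct object of "described".
Its filler is the head noun "clerk" (via "who"), at word 9.
(The other dependency links word 2 to a gap after word 18.)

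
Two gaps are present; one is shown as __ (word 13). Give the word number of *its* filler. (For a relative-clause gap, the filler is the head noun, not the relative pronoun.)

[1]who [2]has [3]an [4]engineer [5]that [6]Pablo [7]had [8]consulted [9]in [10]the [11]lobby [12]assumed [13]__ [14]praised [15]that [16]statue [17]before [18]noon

The marked gap is the subject of "praised".
Its filler is the fronted wh-phrase "who", at word 1.
(The other dependency links word 4 to a gap after word 8.)

1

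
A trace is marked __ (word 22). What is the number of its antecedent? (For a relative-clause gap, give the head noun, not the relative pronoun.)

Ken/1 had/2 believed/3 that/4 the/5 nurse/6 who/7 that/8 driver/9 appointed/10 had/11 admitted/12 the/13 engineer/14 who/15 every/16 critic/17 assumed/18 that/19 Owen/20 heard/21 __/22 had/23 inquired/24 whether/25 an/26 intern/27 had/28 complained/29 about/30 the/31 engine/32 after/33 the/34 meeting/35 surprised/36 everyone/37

The gap at 22 is the subject of "inquired", inside a relative clause.
The relative pronoun is "who" (word 15); it is bound by the head noun immediately before it.
Its filler is the head noun "engineer", at word 14.

14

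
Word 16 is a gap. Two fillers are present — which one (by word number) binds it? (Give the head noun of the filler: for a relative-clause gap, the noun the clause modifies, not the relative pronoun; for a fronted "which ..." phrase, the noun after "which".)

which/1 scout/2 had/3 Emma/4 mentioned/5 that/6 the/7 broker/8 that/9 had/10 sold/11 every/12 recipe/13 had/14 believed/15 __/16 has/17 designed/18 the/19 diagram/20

2

The marked gap is the subject of "designed".
Its filler is the fronted wh-phrase "which scout", at word 2.
(The other dependency links word 8 to a gap after word 9.)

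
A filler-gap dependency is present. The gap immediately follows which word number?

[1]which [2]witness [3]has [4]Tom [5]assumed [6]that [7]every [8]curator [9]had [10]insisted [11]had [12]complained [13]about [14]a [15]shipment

The displaced element is "which witness" (word 2).
It is linked across 2 clause boundaries (that → Ø).
It functions as the subject of "complained", so the gap sits immediately after word 10 ("insisted").
Base order: Tom has assumed that every curator had insisted that which witness had complained about a shipment.

10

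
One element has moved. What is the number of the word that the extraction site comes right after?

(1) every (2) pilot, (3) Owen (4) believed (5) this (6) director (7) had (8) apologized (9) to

The displaced element is "every pilot" (word 2).
It is linked across 1 clause boundary (Ø).
It functions as the object of the preposition "to" of "apologized", so the gap sits immediately after word 9 ("to").
Base order: Owen believed this director had apologized to every pilot.

9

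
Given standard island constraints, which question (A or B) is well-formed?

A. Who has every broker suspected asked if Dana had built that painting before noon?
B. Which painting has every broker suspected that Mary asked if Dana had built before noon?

A

In B, the wh-phrase is extracted from inside a wh-island (introduced by "if"), which blocks movement.
In A, the extraction path crosses only that-complement boundaries, which are transparent.
So A is grammatical.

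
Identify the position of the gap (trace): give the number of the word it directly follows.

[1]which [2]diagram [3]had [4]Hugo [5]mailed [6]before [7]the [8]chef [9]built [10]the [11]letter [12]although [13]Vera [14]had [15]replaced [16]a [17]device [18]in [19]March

5

The displaced element is "which diagram" (word 2).
It functions as the direct object of "mailed", so the gap sits immediately after word 5 ("mailed").
Base order: Hugo had mailed which diagram before the chef built the letter although Vera had replaced a device in March.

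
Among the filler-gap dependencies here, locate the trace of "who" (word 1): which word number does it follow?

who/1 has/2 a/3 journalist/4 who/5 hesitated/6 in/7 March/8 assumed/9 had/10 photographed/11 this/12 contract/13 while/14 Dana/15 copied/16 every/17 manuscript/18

9

The displaced element is "who" (word 1).
It is linked across 1 clause boundary (Ø).
It functions as the subject of "photographed", so the gap sits immediately after word 9 ("assumed").
Base order: A journalist who hesitated in March has assumed who had photographed this contract while Dana copied every manuscript.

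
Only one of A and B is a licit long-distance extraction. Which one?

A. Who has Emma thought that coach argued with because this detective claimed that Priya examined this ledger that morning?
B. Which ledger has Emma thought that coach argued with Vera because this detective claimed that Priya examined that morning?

A

In B, the wh-phrase is extracted from inside an adjunct island (introduced by "because"), which blocks movement.
In A, the extraction path crosses only that-complement boundaries, which are transparent.
So A is grammatical.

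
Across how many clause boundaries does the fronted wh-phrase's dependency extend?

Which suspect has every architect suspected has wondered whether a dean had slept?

1

"which suspect" is extracted from the subject of "wondered".
Boundaries crossed, outermost first: [Ø] — 1 in total.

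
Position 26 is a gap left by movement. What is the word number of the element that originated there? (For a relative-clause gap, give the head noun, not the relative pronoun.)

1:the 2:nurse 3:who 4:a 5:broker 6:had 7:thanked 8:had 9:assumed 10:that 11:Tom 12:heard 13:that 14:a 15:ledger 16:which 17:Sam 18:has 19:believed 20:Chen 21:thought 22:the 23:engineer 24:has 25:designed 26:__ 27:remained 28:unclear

15

The gap at 26 is the object of "designed", inside a relative clause.
The relative pronoun is "which" (word 16); it is bound by the head noun immediately before it.
Its filler is the head noun "ledger", at word 15.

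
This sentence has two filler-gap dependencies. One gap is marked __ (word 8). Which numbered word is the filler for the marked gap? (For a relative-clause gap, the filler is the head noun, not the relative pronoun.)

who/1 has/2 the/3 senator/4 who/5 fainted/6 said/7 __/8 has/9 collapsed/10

1

The marked gap is the subject of "collapsed".
Its filler is the fronted wh-phrase "who", at word 1.
(The other dependency links word 4 to a gap after word 5.)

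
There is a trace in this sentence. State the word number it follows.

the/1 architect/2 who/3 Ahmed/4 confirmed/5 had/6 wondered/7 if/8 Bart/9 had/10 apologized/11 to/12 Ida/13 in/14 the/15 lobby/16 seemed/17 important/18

5

The displaced element is "the architect" (word 2).
It is linked across 1 clause boundary (Ø).
It functions as the subject of "wondered", so the gap sits immediately after word 5 ("confirmed").
Base order: Ahmed confirmed that the architect had wondered if Bart had apologized to Ida in the lobby.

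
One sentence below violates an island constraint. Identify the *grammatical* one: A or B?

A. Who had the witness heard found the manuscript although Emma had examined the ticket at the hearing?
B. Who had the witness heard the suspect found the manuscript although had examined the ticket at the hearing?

A

In B, the wh-phrase is extracted from inside an adjunct island (introduced by "although"), which blocks movement.
In A, the extraction path crosses only that-complement boundaries, which are transparent.
So A is grammatical.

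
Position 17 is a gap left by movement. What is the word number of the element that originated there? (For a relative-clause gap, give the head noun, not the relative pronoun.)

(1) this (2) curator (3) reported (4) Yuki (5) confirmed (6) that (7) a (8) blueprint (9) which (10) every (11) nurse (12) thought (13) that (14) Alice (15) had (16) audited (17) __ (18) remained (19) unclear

8

The gap at 17 is the object of "audited", inside a relative clause.
The relative pronoun is "which" (word 9); it is bound by the head noun immediately before it.
Its filler is the head noun "blueprint", at word 8.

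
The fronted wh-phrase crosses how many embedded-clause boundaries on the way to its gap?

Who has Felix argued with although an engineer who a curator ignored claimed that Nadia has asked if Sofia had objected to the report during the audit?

"who" originates inside the matrix clause — no clause boundary is crossed.

0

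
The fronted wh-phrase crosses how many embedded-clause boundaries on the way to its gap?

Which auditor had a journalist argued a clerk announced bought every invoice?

"which auditor" is extracted from the subject of "bought".
Boundaries crossed, outermost first: [Ø], [Ø] — 2 in total.

2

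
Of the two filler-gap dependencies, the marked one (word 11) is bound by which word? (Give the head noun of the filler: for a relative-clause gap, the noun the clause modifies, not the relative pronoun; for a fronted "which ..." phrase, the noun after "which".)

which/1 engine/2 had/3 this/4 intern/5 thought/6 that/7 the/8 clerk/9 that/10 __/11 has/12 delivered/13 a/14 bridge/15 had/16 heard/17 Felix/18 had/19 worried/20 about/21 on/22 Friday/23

9

The marked gap is inside the relative clause, the subject of "delivered".
Its filler is the head noun "clerk" (via "that"), at word 9.
(The other dependency links word 2 to a gap after word 21.)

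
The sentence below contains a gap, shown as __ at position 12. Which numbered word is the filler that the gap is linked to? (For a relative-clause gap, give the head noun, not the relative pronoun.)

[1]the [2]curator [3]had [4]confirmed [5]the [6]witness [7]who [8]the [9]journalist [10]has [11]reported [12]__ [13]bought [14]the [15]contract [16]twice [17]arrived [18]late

The gap at 12 is the subject of "bought", inside a relative clause.
The relative pronoun is "who" (word 7); it is bound by the head noun immediately before it.
Its filler is the head noun "witness", at word 6.

6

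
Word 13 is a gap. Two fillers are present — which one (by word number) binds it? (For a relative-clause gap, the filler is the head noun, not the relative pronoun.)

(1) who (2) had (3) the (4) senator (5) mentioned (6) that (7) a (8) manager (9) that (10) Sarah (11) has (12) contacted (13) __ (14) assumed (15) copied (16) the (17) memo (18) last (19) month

The marked gap is inside the relative clause, the direct object of "contacted".
Its filler is the head noun "manager" (via "that"), at word 8.
(The other dependency links word 1 to a gap after word 14.)

8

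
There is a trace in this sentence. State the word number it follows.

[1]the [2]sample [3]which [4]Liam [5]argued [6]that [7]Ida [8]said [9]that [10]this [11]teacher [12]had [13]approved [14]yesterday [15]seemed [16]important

The displaced element is "the sample" (word 2).
It is linked across 2 clause boundaries (that → that).
It functions as the direct object of "approved", so the gap sits immediately after word 13 ("approved").
Base order: Liam argued that Ida said that this teacher had approved the sample yesterday.

13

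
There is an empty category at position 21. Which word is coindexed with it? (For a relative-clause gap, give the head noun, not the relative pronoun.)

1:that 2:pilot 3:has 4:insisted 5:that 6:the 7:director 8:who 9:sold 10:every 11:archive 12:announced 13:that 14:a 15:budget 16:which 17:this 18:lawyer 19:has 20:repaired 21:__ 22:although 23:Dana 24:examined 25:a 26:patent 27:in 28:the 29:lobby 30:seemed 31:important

15

The gap at 21 is the object of "repaired", inside a relative clause.
The relative pronoun is "which" (word 16); it is bound by the head noun immediately before it.
Its filler is the head noun "budget", at word 15.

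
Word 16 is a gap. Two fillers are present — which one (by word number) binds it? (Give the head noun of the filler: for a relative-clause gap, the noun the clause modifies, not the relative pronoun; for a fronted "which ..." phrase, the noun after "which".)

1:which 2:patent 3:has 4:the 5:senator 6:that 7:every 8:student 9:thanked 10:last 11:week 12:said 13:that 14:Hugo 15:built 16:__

The marked gap is the direct object of "built".
Its filler is the fronted wh-phrase "which patent", at word 2.
(The other dependency links word 5 to a gap after word 9.)

2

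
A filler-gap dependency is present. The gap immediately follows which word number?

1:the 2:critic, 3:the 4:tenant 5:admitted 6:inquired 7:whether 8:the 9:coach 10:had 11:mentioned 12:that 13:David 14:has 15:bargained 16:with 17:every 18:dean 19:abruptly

5

The displaced element is "the critic" (word 2).
It is linked across 1 clause boundary (Ø).
It functions as the subject of "inquired", so the gap sits immediately after word 5 ("admitted").
Base order: The tenant admitted the critic inquired whether the coach had mentioned that David has bargained with every dean abruptly.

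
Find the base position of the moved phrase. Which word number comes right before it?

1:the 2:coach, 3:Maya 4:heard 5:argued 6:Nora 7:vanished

4

The displaced element is "the coach" (word 2).
It is linked across 1 clause boundary (Ø).
It functions as the subject of "argued", so the gap sits immediately after word 4 ("heard").
Base order: Maya heard that the coach argued Nora vanished.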